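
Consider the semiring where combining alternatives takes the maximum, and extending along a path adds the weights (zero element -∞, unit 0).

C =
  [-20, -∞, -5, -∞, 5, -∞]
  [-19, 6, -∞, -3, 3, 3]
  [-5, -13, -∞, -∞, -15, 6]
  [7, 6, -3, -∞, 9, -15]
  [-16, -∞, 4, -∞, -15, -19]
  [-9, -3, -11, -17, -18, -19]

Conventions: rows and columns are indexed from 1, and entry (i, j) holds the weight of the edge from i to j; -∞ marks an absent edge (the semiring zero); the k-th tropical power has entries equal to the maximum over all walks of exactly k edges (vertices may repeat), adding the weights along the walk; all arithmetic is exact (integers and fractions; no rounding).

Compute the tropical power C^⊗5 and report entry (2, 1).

C^⊗2:
  [-10, -18, 9, -∞, -10, 1]
  [4, 12, 7, 3, 9, 9]
  [-3, 3, -5, -11, 0, -10]
  [-7, 12, 13, 3, 12, 9]
  [-1, -9, -11, -36, -11, 10]
  [-10, 3, -14, -6, 0, 0]
C^⊗3:
  [4, -2, -6, -16, -5, 15]
  [10, 18, 13, 9, 15, 15]
  [-4, 9, 4, 0, 6, 6]
  [10, 18, 16, 9, 15, 19]
  [1, 7, -1, -7, 4, -5]
  [1, 9, 4, 0, 6, 6]
C^⊗4:
  [6, 12, 4, -2, 9, 1]
  [16, 24, 19, 15, 21, 21]
  [7, 15, 10, 6, 12, 12]
  [16, 24, 19, 15, 21, 22]
  [0, 13, 8, 4, 10, 10]
  [7, 15, 10, 6, 12, 12]
C^⊗5:
  [5, 18, 13, 9, 15, 15]
  [22, 30, 25, 21, 27, 27]
  [13, 21, 16, 12, 18, 18]
  [22, 30, 25, 21, 27, 27]
  [11, 19, 14, 10, 16, 16]
  [13, 21, 16, 12, 18, 18]
Key observation: the optimum is the walk 2->2->2->2->4->1, with weight 6 + 6 + 6 + (-3) + 7 = 22.
Optimal value attained by: walk 2->2->2->2->4->1.
Answer: (C^⊗5)[2][1] = 22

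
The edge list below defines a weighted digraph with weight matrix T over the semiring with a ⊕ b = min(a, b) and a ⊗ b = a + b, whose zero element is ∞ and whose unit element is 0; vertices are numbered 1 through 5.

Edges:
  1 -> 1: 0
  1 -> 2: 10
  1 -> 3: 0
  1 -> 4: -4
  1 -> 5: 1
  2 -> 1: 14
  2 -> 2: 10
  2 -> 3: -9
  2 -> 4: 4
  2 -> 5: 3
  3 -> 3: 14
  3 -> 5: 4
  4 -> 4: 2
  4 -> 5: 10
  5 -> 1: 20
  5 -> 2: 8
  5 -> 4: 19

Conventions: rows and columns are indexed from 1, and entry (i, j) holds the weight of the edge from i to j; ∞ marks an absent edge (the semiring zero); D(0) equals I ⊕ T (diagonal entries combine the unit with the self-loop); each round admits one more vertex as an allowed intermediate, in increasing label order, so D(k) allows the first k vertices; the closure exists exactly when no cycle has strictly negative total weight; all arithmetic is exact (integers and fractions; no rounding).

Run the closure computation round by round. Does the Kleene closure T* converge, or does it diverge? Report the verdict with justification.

D(0):
  [0, 10, 0, -4, 1]
  [14, 0, -9, 4, 3]
  [∞, ∞, 0, ∞, 4]
  [∞, ∞, ∞, 0, 10]
  [20, 8, ∞, 19, 0]
D(1):
  [0, 10, 0, -4, 1]
  [14, 0, -9, 4, 3]
  [∞, ∞, 0, ∞, 4]
  [∞, ∞, ∞, 0, 10]
  [20, 8, 20, 16, 0]
D(2):
  [0, 10, 0, -4, 1]
  [14, 0, -9, 4, 3]
  [∞, ∞, 0, ∞, 4]
  [∞, ∞, ∞, 0, 10]
  [20, 8, -1, 12, 0]
D(3):
  [0, 10, 0, -4, 1]
  [14, 0, -9, 4, -5]
  [∞, ∞, 0, ∞, 4]
  [∞, ∞, ∞, 0, 10]
  [20, 8, -1, 12, 0]
D(4):
  [0, 10, 0, -4, 1]
  [14, 0, -9, 4, -5]
  [∞, ∞, 0, ∞, 4]
  [∞, ∞, ∞, 0, 10]
  [20, 8, -1, 12, 0]
D(5):
  [0, 9, 0, -4, 1]
  [14, 0, -9, 4, -5]
  [24, 12, 0, 16, 4]
  [30, 18, 9, 0, 10]
  [20, 8, -1, 12, 0]
Key observation: every diagonal entry stays at the unit through all rounds, so no improving cycle exists.
Answer: CONVERGES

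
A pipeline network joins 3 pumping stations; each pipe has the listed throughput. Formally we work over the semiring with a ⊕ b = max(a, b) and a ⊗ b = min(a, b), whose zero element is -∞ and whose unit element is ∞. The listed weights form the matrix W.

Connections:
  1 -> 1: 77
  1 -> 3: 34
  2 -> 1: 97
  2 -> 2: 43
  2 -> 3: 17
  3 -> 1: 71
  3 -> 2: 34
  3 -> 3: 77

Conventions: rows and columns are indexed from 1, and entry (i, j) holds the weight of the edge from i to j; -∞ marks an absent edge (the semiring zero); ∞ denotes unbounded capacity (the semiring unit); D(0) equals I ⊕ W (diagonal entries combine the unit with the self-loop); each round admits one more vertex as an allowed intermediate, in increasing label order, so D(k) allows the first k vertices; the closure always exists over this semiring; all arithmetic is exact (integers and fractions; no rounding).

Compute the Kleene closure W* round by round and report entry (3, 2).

D(0):
  [∞, -∞, 34]
  [97, ∞, 17]
  [71, 34, ∞]
D(1):
  [∞, -∞, 34]
  [97, ∞, 34]
  [71, 34, ∞]
D(2):
  [∞, -∞, 34]
  [97, ∞, 34]
  [71, 34, ∞]
D(3):
  [∞, 34, 34]
  [97, ∞, 34]
  [71, 34, ∞]
Answer: W*[3][2] = 34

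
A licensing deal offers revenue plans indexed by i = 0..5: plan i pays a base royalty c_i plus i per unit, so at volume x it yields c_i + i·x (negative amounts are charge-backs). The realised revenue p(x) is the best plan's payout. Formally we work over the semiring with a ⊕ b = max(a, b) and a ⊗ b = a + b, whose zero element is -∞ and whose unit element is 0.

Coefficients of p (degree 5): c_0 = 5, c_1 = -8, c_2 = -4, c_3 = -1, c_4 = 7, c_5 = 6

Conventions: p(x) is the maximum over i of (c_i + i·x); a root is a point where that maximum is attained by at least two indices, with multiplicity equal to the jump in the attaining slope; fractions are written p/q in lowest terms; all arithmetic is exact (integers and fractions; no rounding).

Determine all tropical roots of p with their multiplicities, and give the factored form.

hull edge (i=0, c=5) to (i=4, c=7): slope 1/2, span 4
hull edge (i=4, c=7) to (i=5, c=6): slope -1, span 1
Factored form: p(x) = 6 ⊗ (x ⊕ (-1/2)) ⊗ (x ⊕ (-1/2)) ⊗ (x ⊕ (-1/2)) ⊗ (x ⊕ (-1/2)) ⊗ (x ⊕ 1)
Answer: roots = -1/2 (mult 4), 1 (mult 1)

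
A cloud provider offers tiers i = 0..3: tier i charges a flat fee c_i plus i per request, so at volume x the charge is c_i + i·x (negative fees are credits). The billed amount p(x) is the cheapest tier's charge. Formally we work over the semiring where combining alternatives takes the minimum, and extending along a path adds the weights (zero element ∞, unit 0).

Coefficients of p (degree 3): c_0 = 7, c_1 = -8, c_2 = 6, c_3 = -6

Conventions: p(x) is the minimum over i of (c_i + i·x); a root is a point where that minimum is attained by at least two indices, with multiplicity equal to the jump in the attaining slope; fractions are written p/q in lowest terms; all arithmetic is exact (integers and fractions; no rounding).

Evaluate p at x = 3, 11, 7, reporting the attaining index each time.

p(3) = min(7+0·3=7, -8+1·3=-5, 6+2·3=12, -6+3·3=3) = -5 (attained by i=1)
p(11) = min(7+0·11=7, -8+1·11=3, 6+2·11=28, -6+3·11=27) = 3 (attained by i=1)
p(7) = min(7+0·7=7, -8+1·7=-1, 6+2·7=20, -6+3·7=15) = -1 (attained by i=1)
Answer: p(3) = -5; p(11) = 3; p(7) = -1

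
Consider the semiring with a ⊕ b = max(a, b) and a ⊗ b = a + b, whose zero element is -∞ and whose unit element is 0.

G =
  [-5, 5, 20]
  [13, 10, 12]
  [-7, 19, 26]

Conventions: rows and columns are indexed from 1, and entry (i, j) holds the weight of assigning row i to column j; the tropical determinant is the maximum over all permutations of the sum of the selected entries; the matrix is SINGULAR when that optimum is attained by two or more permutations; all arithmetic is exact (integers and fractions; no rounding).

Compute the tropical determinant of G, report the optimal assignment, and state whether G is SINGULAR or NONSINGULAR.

σ = (1, 2, 3): (-5) + 10 + 26 = 31
σ = (1, 3, 2): (-5) + 12 + 19 = 26
σ = (2, 1, 3): 5 + 13 + 26 = 44
σ = (2, 3, 1): 5 + 12 + (-7) = 10
σ = (3, 1, 2): 20 + 13 + 19 = 52
σ = (3, 2, 1): 20 + 10 + (-7) = 23
Optimal value attained by: σ = (3, 1, 2).
Answer: det⊕(G) = 52; verdict: NONSINGULAR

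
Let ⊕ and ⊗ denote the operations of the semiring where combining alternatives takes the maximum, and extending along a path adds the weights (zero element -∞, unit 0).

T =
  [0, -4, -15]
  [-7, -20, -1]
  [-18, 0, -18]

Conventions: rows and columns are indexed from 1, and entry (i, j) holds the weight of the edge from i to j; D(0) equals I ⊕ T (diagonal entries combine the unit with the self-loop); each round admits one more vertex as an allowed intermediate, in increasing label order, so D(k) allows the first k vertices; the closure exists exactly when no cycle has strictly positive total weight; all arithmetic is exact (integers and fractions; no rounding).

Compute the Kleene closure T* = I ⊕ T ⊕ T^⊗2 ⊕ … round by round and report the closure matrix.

D(0):
  [0, -4, -15]
  [-7, 0, -1]
  [-18, 0, 0]
D(1):
  [0, -4, -15]
  [-7, 0, -1]
  [-18, 0, 0]
D(2):
  [0, -4, -5]
  [-7, 0, -1]
  [-7, 0, 0]
D(3):
  [0, -4, -5]
  [-7, 0, -1]
  [-7, 0, 0]
Answer: T* = [[0, -4, -5], [-7, 0, -1], [-7, 0, 0]]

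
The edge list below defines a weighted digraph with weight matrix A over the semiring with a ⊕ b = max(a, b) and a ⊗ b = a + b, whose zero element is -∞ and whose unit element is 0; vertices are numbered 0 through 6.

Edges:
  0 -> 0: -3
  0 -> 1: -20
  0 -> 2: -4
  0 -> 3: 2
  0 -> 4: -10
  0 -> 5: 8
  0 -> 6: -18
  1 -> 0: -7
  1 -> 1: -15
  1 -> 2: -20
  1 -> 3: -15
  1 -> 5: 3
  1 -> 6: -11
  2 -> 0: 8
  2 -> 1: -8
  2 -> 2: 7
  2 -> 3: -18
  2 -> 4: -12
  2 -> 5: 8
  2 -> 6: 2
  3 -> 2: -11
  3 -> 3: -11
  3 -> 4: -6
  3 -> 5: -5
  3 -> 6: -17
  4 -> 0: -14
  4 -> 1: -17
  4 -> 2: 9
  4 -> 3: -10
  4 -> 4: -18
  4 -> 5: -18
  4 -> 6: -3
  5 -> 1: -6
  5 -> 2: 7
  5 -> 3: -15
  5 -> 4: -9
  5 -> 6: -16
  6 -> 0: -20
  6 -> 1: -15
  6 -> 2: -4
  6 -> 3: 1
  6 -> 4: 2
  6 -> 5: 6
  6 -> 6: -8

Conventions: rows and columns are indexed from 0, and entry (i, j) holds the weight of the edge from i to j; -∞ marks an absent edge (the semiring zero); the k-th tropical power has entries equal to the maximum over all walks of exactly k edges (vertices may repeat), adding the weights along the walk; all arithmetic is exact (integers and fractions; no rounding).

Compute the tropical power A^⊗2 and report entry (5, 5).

A^⊗2:
  [4, 2, 15, -1, -1, 5, -2]
  [-10, -3, 10, -5, -6, 1, -13]
  [15, 2, 15, 10, 4, 16, 9]
  [-3, -11, 3, -16, -14, -3, -9]
  [17, 1, 16, -2, -1, 17, 11]
  [15, -1, 14, -11, -5, 15, 9]
  [4, 0, 13, -7, -3, 4, -1]
Key observation: the optimum is the walk 5->2->5, with weight 7 + 8 = 15.
Optimal value attained by: walk 5->2->5.
Answer: (A^⊗2)[5][5] = 15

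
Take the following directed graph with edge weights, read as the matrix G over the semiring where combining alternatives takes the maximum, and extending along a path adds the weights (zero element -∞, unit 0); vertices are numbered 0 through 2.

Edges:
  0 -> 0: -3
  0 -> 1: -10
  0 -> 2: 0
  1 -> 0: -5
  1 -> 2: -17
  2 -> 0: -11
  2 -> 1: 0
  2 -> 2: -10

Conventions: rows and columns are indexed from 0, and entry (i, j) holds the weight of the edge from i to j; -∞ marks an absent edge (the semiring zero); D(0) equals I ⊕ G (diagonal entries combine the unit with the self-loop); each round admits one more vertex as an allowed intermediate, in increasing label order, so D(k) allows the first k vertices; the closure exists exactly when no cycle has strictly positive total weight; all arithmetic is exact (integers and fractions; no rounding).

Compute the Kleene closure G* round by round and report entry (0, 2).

D(0):
  [0, -10, 0]
  [-5, 0, -17]
  [-11, 0, 0]
D(1):
  [0, -10, 0]
  [-5, 0, -5]
  [-11, 0, 0]
D(2):
  [0, -10, 0]
  [-5, 0, -5]
  [-5, 0, 0]
D(3):
  [0, 0, 0]
  [-5, 0, -5]
  [-5, 0, 0]
Answer: G*[0][2] = 0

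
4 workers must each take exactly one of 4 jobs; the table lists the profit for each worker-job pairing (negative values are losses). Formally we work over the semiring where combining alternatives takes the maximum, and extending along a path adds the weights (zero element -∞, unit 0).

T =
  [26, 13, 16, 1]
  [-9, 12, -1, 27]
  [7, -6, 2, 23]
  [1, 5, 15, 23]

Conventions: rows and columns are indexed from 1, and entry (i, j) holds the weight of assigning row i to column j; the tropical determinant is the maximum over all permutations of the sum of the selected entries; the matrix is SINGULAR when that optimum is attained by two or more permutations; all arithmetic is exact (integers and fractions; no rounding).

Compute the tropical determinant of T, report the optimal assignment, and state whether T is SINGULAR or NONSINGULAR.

σ = (1, 2, 3, 4): 26 + 12 + 2 + 23 = 63
σ = (1, 2, 4, 3): 26 + 12 + 23 + 15 = 76
σ = (1, 3, 2, 4): 26 + (-1) + (-6) + 23 = 42
σ = (1, 3, 4, 2): 26 + (-1) + 23 + 5 = 53
σ = (1, 4, 2, 3): 26 + 27 + (-6) + 15 = 62
σ = (1, 4, 3, 2): 26 + 27 + 2 + 5 = 60
σ = (2, 1, 3, 4): 13 + (-9) + 2 + 23 = 29
σ = (2, 1, 4, 3): 13 + (-9) + 23 + 15 = 42
σ = (2, 3, 1, 4): 13 + (-1) + 7 + 23 = 42
σ = (2, 3, 4, 1): 13 + (-1) + 23 + 1 = 36
σ = (2, 4, 1, 3): 13 + 27 + 7 + 15 = 62
σ = (2, 4, 3, 1): 13 + 27 + 2 + 1 = 43
σ = (3, 1, 2, 4): 16 + (-9) + (-6) + 23 = 24
σ = (3, 1, 4, 2): 16 + (-9) + 23 + 5 = 35
σ = (3, 2, 1, 4): 16 + 12 + 7 + 23 = 58
σ = (3, 2, 4, 1): 16 + 12 + 23 + 1 = 52
σ = (3, 4, 1, 2): 16 + 27 + 7 + 5 = 55
σ = (3, 4, 2, 1): 16 + 27 + (-6) + 1 = 38
σ = (4, 1, 2, 3): 1 + (-9) + (-6) + 15 = 1
σ = (4, 1, 3, 2): 1 + (-9) + 2 + 5 = -1
σ = (4, 2, 1, 3): 1 + 12 + 7 + 15 = 35
σ = (4, 2, 3, 1): 1 + 12 + 2 + 1 = 16
σ = (4, 3, 1, 2): 1 + (-1) + 7 + 5 = 12
σ = (4, 3, 2, 1): 1 + (-1) + (-6) + 1 = -5
Optimal value attained by: σ = (1, 2, 4, 3).
Answer: det⊕(T) = 76; verdict: NONSINGULAR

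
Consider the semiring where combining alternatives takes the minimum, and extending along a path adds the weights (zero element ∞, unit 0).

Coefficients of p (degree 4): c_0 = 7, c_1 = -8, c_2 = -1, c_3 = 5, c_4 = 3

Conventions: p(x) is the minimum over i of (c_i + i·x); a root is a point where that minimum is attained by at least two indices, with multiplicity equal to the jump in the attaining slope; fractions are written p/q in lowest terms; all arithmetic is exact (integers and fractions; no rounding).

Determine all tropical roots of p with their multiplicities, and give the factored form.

hull edge (i=0, c=7) to (i=1, c=-8): slope -15, span 1
hull edge (i=1, c=-8) to (i=4, c=3): slope 11/3, span 3
Factored form: p(x) = 3 ⊗ (x ⊕ (-11/3)) ⊗ (x ⊕ (-11/3)) ⊗ (x ⊕ (-11/3)) ⊗ (x ⊕ 15)
Answer: roots = -11/3 (mult 3), 15 (mult 1)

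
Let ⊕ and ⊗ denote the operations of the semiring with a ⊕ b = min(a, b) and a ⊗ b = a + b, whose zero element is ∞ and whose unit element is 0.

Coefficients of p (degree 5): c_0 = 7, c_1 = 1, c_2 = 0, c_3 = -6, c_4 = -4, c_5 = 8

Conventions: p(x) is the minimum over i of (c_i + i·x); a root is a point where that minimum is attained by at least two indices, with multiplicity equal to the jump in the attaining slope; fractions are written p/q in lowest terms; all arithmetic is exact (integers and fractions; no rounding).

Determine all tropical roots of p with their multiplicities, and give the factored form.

hull edge (i=0, c=7) to (i=1, c=1): slope -6, span 1
hull edge (i=1, c=1) to (i=3, c=-6): slope -7/2, span 2
hull edge (i=3, c=-6) to (i=4, c=-4): slope 2, span 1
hull edge (i=4, c=-4) to (i=5, c=8): slope 12, span 1
Factored form: p(x) = 8 ⊗ (x ⊕ (-12)) ⊗ (x ⊕ (-2)) ⊗ (x ⊕ 7/2) ⊗ (x ⊕ 7/2) ⊗ (x ⊕ 6)
Answer: roots = -12 (mult 1), -2 (mult 1), 7/2 (mult 2), 6 (mult 1)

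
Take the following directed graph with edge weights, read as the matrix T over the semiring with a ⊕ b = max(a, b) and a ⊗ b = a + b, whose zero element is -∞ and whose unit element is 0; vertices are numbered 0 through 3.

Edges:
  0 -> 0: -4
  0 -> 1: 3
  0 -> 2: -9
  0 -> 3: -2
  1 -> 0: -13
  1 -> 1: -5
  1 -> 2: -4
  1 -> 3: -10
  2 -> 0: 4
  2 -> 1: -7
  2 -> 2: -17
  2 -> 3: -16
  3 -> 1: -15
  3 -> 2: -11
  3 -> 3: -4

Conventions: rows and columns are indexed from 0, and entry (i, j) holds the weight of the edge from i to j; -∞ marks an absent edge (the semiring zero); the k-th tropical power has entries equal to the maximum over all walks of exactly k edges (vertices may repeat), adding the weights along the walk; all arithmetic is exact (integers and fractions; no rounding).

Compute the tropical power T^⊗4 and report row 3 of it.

T^⊗2:
  [-5, -1, -1, -6]
  [0, -10, -9, -14]
  [0, 7, -5, 2]
  [-7, -18, -15, -8]
T^⊗3:
  [3, -2, -5, -7]
  [-4, 3, -9, -2]
  [-1, 3, 3, -2]
  [-11, -4, -16, -9]
T^⊗4:
  [-1, 6, -6, 1]
  [-5, -1, -1, -6]
  [7, 2, -1, -3]
  [-12, -8, -8, -13]
Answer: row 3 of T^⊗4 = [-12, -8, -8, -13]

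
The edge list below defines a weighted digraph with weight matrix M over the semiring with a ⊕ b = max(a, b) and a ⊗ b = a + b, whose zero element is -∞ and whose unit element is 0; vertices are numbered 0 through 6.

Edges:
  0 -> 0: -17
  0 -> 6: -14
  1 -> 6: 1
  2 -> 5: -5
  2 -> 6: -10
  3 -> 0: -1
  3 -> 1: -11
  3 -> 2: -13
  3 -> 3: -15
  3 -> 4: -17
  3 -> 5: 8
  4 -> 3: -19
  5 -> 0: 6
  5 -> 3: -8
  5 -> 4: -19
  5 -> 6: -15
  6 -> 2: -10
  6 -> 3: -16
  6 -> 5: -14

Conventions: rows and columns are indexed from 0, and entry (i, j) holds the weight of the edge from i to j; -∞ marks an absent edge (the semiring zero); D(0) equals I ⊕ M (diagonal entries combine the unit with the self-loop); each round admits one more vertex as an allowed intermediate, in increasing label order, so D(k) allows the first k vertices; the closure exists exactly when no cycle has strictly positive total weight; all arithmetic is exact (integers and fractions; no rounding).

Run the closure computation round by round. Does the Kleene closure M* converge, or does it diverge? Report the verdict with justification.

D(0):
  [0, -∞, -∞, -∞, -∞, -∞, -14]
  [-∞, 0, -∞, -∞, -∞, -∞, 1]
  [-∞, -∞, 0, -∞, -∞, -5, -10]
  [-1, -11, -13, 0, -17, 8, -∞]
  [-∞, -∞, -∞, -19, 0, -∞, -∞]
  [6, -∞, -∞, -8, -19, 0, -15]
  [-∞, -∞, -10, -16, -∞, -14, 0]
D(1):
  [0, -∞, -∞, -∞, -∞, -∞, -14]
  [-∞, 0, -∞, -∞, -∞, -∞, 1]
  [-∞, -∞, 0, -∞, -∞, -5, -10]
  [-1, -11, -13, 0, -17, 8, -15]
  [-∞, -∞, -∞, -19, 0, -∞, -∞]
  [6, -∞, -∞, -8, -19, 0, -8]
  [-∞, -∞, -10, -16, -∞, -14, 0]
D(2):
  [0, -∞, -∞, -∞, -∞, -∞, -14]
  [-∞, 0, -∞, -∞, -∞, -∞, 1]
  [-∞, -∞, 0, -∞, -∞, -5, -10]
  [-1, -11, -13, 0, -17, 8, -10]
  [-∞, -∞, -∞, -19, 0, -∞, -∞]
  [6, -∞, -∞, -8, -19, 0, -8]
  [-∞, -∞, -10, -16, -∞, -14, 0]
D(3):
  [0, -∞, -∞, -∞, -∞, -∞, -14]
  [-∞, 0, -∞, -∞, -∞, -∞, 1]
  [-∞, -∞, 0, -∞, -∞, -5, -10]
  [-1, -11, -13, 0, -17, 8, -10]
  [-∞, -∞, -∞, -19, 0, -∞, -∞]
  [6, -∞, -∞, -8, -19, 0, -8]
  [-∞, -∞, -10, -16, -∞, -14, 0]
D(4):
  [0, -∞, -∞, -∞, -∞, -∞, -14]
  [-∞, 0, -∞, -∞, -∞, -∞, 1]
  [-∞, -∞, 0, -∞, -∞, -5, -10]
  [-1, -11, -13, 0, -17, 8, -10]
  [-20, -30, -32, -19, 0, -11, -29]
  [6, -19, -21, -8, -19, 0, -8]
  [-17, -27, -10, -16, -33, -8, 0]
D(5):
  [0, -∞, -∞, -∞, -∞, -∞, -14]
  [-∞, 0, -∞, -∞, -∞, -∞, 1]
  [-∞, -∞, 0, -∞, -∞, -5, -10]
  [-1, -11, -13, 0, -17, 8, -10]
  [-20, -30, -32, -19, 0, -11, -29]
  [6, -19, -21, -8, -19, 0, -8]
  [-17, -27, -10, -16, -33, -8, 0]
D(6):
  [0, -∞, -∞, -∞, -∞, -∞, -14]
  [-∞, 0, -∞, -∞, -∞, -∞, 1]
  [1, -24, 0, -13, -24, -5, -10]
  [14, -11, -13, 0, -11, 8, 0]
  [-5, -30, -32, -19, 0, -11, -19]
  [6, -19, -21, -8, -19, 0, -8]
  [-2, -27, -10, -16, -27, -8, 0]
D(7):
  [0, -41, -24, -30, -41, -22, -14]
  [-1, 0, -9, -15, -26, -7, 1]
  [1, -24, 0, -13, -24, -5, -10]
  [14, -11, -10, 0, -11, 8, 0]
  [-5, -30, -29, -19, 0, -11, -19]
  [6, -19, -18, -8, -19, 0, -8]
  [-2, -27, -10, -16, -27, -8, 0]
Key observation: every diagonal entry stays at the unit through all rounds, so no improving cycle exists.
Answer: CONVERGES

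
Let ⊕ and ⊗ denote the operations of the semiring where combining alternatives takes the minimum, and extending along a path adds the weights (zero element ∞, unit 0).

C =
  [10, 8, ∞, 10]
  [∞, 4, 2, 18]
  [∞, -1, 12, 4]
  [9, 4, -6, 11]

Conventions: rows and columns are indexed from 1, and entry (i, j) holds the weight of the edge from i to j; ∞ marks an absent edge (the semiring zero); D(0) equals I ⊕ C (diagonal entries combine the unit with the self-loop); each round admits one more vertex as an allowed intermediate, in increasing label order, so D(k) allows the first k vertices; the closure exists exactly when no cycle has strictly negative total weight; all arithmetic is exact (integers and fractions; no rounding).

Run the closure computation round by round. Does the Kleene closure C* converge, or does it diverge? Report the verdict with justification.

D(0):
  [0, 8, ∞, 10]
  [∞, 0, 2, 18]
  [∞, -1, 0, 4]
  [9, 4, -6, 0]
D(1):
  [0, 8, ∞, 10]
  [∞, 0, 2, 18]
  [∞, -1, 0, 4]
  [9, 4, -6, 0]
D(2):
  [0, 8, 10, 10]
  [∞, 0, 2, 18]
  [∞, -1, 0, 4]
  [9, 4, -6, 0]
Detection: at round 3, diagonal entry (4, 4) turns strictly negative.
Key observation: the cycle 4->3->4 has total weight (-6) + 4, which is strictly negative.
Answer: DIVERGES — negative cycle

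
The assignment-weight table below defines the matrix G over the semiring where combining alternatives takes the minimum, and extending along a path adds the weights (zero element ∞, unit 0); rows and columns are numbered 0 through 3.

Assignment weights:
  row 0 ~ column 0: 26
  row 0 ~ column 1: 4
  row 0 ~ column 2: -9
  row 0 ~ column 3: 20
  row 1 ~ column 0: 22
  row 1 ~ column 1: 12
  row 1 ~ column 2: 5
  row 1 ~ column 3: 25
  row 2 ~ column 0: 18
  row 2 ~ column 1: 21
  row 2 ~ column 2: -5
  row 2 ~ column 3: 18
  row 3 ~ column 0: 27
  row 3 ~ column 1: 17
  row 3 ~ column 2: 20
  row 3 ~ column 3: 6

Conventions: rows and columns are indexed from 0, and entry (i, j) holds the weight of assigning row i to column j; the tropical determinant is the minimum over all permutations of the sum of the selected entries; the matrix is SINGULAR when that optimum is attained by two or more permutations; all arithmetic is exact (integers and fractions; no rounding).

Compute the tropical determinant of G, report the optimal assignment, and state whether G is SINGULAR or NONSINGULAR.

σ = (0, 1, 2, 3): 26 + 12 + (-5) + 6 = 39
σ = (0, 1, 3, 2): 26 + 12 + 18 + 20 = 76
σ = (0, 2, 1, 3): 26 + 5 + 21 + 6 = 58
σ = (0, 2, 3, 1): 26 + 5 + 18 + 17 = 66
σ = (0, 3, 1, 2): 26 + 25 + 21 + 20 = 92
σ = (0, 3, 2, 1): 26 + 25 + (-5) + 17 = 63
σ = (1, 0, 2, 3): 4 + 22 + (-5) + 6 = 27
σ = (1, 0, 3, 2): 4 + 22 + 18 + 20 = 64
σ = (1, 2, 0, 3): 4 + 5 + 18 + 6 = 33
σ = (1, 2, 3, 0): 4 + 5 + 18 + 27 = 54
σ = (1, 3, 0, 2): 4 + 25 + 18 + 20 = 67
σ = (1, 3, 2, 0): 4 + 25 + (-5) + 27 = 51
σ = (2, 0, 1, 3): (-9) + 22 + 21 + 6 = 40
σ = (2, 0, 3, 1): (-9) + 22 + 18 + 17 = 48
σ = (2, 1, 0, 3): (-9) + 12 + 18 + 6 = 27
σ = (2, 1, 3, 0): (-9) + 12 + 18 + 27 = 48
σ = (2, 3, 0, 1): (-9) + 25 + 18 + 17 = 51
σ = (2, 3, 1, 0): (-9) + 25 + 21 + 27 = 64
σ = (3, 0, 1, 2): 20 + 22 + 21 + 20 = 83
σ = (3, 0, 2, 1): 20 + 22 + (-5) + 17 = 54
σ = (3, 1, 0, 2): 20 + 12 + 18 + 20 = 70
σ = (3, 1, 2, 0): 20 + 12 + (-5) + 27 = 54
σ = (3, 2, 0, 1): 20 + 5 + 18 + 17 = 60
σ = (3, 2, 1, 0): 20 + 5 + 21 + 27 = 73
Optimal value attained by: σ = (1, 0, 2, 3).
Answer: det⊕(G) = 27; verdict: SINGULAR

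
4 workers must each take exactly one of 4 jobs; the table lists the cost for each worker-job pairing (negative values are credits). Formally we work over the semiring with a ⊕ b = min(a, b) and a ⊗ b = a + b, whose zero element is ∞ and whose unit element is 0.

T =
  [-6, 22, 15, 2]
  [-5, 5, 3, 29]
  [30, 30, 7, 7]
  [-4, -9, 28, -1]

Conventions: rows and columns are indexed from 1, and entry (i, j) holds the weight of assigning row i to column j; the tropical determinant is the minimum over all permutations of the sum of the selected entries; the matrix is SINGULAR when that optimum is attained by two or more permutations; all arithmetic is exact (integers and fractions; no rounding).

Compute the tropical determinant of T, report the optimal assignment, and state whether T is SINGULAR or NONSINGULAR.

σ = (1, 2, 3, 4): (-6) + 5 + 7 + (-1) = 5
σ = (1, 2, 4, 3): (-6) + 5 + 7 + 28 = 34
σ = (1, 3, 2, 4): (-6) + 3 + 30 + (-1) = 26
σ = (1, 3, 4, 2): (-6) + 3 + 7 + (-9) = -5
σ = (1, 4, 2, 3): (-6) + 29 + 30 + 28 = 81
σ = (1, 4, 3, 2): (-6) + 29 + 7 + (-9) = 21
σ = (2, 1, 3, 4): 22 + (-5) + 7 + (-1) = 23
σ = (2, 1, 4, 3): 22 + (-5) + 7 + 28 = 52
σ = (2, 3, 1, 4): 22 + 3 + 30 + (-1) = 54
σ = (2, 3, 4, 1): 22 + 3 + 7 + (-4) = 28
σ = (2, 4, 1, 3): 22 + 29 + 30 + 28 = 109
σ = (2, 4, 3, 1): 22 + 29 + 7 + (-4) = 54
σ = (3, 1, 2, 4): 15 + (-5) + 30 + (-1) = 39
σ = (3, 1, 4, 2): 15 + (-5) + 7 + (-9) = 8
σ = (3, 2, 1, 4): 15 + 5 + 30 + (-1) = 49
σ = (3, 2, 4, 1): 15 + 5 + 7 + (-4) = 23
σ = (3, 4, 1, 2): 15 + 29 + 30 + (-9) = 65
σ = (3, 4, 2, 1): 15 + 29 + 30 + (-4) = 70
σ = (4, 1, 2, 3): 2 + (-5) + 30 + 28 = 55
σ = (4, 1, 3, 2): 2 + (-5) + 7 + (-9) = -5
σ = (4, 2, 1, 3): 2 + 5 + 30 + 28 = 65
σ = (4, 2, 3, 1): 2 + 5 + 7 + (-4) = 10
σ = (4, 3, 1, 2): 2 + 3 + 30 + (-9) = 26
σ = (4, 3, 2, 1): 2 + 3 + 30 + (-4) = 31
Optimal value attained by: σ = (1, 3, 4, 2).
Answer: det⊕(T) = -5; verdict: SINGULAR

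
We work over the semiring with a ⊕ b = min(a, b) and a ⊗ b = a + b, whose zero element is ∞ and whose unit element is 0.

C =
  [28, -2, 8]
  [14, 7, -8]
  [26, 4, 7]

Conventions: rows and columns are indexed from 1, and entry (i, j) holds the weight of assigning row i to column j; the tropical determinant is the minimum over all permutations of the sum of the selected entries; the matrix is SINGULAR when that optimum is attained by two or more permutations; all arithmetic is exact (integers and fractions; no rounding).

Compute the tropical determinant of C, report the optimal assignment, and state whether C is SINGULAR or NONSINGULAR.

σ = (1, 2, 3): 28 + 7 + 7 = 42
σ = (1, 3, 2): 28 + (-8) + 4 = 24
σ = (2, 1, 3): (-2) + 14 + 7 = 19
σ = (2, 3, 1): (-2) + (-8) + 26 = 16
σ = (3, 1, 2): 8 + 14 + 4 = 26
σ = (3, 2, 1): 8 + 7 + 26 = 41
Optimal value attained by: σ = (2, 3, 1).
Answer: det⊕(C) = 16; verdict: NONSINGULAR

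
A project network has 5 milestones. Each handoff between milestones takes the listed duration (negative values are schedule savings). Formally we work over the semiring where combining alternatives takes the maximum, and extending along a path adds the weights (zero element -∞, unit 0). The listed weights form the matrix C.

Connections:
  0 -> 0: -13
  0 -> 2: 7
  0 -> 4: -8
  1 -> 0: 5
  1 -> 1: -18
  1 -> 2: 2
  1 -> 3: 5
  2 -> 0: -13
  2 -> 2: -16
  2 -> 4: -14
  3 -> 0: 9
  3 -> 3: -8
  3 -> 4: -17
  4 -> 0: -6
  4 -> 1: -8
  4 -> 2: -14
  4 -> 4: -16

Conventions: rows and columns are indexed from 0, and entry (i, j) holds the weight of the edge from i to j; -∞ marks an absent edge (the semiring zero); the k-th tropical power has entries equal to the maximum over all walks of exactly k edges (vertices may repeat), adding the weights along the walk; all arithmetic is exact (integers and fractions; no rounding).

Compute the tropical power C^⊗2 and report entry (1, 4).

C^⊗2:
  [-6, -16, -6, -∞, -7]
  [14, -36, 12, -3, -3]
  [-20, -22, -6, -∞, -21]
  [1, -25, 16, -16, 1]
  [-3, -24, 1, -3, -14]
Key observation: the optimum is the walk 1->0->4, with weight 5 + (-8) = -3.
Optimal value attained by: walk 1->0->4.
Answer: (C^⊗2)[1][4] = -3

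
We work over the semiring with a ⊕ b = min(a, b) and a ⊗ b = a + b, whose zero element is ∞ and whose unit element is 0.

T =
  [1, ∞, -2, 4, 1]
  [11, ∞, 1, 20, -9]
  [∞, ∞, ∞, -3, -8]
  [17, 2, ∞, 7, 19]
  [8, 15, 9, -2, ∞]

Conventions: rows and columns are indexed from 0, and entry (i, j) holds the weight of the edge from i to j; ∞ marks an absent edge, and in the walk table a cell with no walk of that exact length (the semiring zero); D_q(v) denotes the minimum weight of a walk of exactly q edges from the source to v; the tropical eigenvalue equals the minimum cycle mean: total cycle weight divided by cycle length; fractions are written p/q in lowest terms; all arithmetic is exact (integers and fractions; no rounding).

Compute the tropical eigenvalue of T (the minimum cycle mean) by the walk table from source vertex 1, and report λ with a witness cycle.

q=0: [∞, 0, ∞, ∞, ∞]
q=1: [11, ∞, 1, 20, -9]
q=2: [-1, 6, 0, -11, -7]
q=3: [0, -9, -3, -9, -8]
q=4: [0, -7, -8, -10, -18]
q=5: [-10, -8, -9, -20, -16]
Optimal cycle mean attained by: cycle 1->4->3->1, total (-9) + (-2) + 2, length 3.
Answer: λ = -3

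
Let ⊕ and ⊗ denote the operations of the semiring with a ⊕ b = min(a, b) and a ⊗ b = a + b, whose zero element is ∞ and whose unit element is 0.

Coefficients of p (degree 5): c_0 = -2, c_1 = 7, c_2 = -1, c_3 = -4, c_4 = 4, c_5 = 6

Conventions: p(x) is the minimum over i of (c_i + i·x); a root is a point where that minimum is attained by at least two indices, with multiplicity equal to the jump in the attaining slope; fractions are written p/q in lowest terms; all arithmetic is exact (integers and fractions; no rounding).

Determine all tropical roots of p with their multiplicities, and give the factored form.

hull edge (i=0, c=-2) to (i=3, c=-4): slope -2/3, span 3
hull edge (i=3, c=-4) to (i=5, c=6): slope 5, span 2
Factored form: p(x) = 6 ⊗ (x ⊕ (-5)) ⊗ (x ⊕ (-5)) ⊗ (x ⊕ 2/3) ⊗ (x ⊕ 2/3) ⊗ (x ⊕ 2/3)
Answer: roots = -5 (mult 2), 2/3 (mult 3)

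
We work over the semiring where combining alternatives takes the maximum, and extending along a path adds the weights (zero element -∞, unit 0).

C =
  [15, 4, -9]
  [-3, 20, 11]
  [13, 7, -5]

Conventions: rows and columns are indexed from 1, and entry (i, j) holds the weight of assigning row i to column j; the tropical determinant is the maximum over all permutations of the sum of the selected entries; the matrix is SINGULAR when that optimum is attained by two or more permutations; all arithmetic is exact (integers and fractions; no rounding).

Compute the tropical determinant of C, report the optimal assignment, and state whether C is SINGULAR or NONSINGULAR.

σ = (1, 2, 3): 15 + 20 + (-5) = 30
σ = (1, 3, 2): 15 + 11 + 7 = 33
σ = (2, 1, 3): 4 + (-3) + (-5) = -4
σ = (2, 3, 1): 4 + 11 + 13 = 28
σ = (3, 1, 2): (-9) + (-3) + 7 = -5
σ = (3, 2, 1): (-9) + 20 + 13 = 24
Optimal value attained by: σ = (1, 3, 2).
Answer: det⊕(C) = 33; verdict: NONSINGULAR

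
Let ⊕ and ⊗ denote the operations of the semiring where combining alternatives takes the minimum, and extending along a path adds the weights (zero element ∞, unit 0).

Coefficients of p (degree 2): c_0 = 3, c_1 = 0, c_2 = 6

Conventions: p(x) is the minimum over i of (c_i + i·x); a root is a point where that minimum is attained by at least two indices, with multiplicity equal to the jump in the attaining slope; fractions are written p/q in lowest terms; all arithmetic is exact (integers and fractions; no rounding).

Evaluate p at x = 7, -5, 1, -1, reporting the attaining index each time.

p(7) = min(3+0·7=3, 0+1·7=7, 6+2·7=20) = 3 (attained by i=0)
p(-5) = min(3+0·(-5)=3, 0+1·(-5)=-5, 6+2·(-5)=-4) = -5 (attained by i=1)
p(1) = min(3+0·1=3, 0+1·1=1, 6+2·1=8) = 1 (attained by i=1)
p(-1) = min(3+0·(-1)=3, 0+1·(-1)=-1, 6+2·(-1)=4) = -1 (attained by i=1)
Answer: p(7) = 3; p(-5) = -5; p(1) = 1; p(-1) = -1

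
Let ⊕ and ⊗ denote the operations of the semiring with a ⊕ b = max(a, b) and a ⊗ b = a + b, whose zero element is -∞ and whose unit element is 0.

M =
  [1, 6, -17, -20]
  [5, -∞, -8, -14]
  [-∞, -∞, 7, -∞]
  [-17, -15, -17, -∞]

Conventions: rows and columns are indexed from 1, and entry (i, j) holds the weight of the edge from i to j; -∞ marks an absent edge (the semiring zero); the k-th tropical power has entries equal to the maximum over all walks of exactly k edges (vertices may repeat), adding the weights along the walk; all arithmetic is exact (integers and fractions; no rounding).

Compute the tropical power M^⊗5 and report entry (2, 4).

M^⊗2:
  [11, 7, -2, -8]
  [6, 11, -1, -15]
  [-∞, -∞, 14, -∞]
  [-10, -11, -10, -29]
M^⊗3:
  [12, 17, 5, -7]
  [16, 12, 6, -3]
  [-∞, -∞, 21, -∞]
  [-6, -4, -3, -25]
M^⊗4:
  [22, 18, 12, 3]
  [17, 22, 13, -2]
  [-∞, -∞, 28, -∞]
  [1, 0, 4, -18]
M^⊗5:
  [23, 28, 19, 4]
  [27, 23, 20, 8]
  [-∞, -∞, 35, -∞]
  [5, 7, 11, -14]
Key observation: the optimum is the walk 2->1->2->1->2->4, with weight 5 + 6 + 5 + 6 + (-14) = 8.
Optimal value attained by: walk 2->1->2->1->2->4.
Answer: (M^⊗5)[2][4] = 8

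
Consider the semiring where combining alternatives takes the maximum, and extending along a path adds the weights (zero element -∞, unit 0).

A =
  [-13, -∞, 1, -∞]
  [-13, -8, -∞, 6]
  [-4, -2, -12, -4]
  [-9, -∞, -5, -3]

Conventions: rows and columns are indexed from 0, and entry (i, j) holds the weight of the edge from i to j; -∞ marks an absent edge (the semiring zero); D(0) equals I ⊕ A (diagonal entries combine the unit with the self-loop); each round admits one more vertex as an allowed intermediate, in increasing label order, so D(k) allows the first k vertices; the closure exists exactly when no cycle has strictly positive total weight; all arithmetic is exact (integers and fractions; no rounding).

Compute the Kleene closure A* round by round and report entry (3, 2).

D(0):
  [0, -∞, 1, -∞]
  [-13, 0, -∞, 6]
  [-4, -2, 0, -4]
  [-9, -∞, -5, 0]
D(1):
  [0, -∞, 1, -∞]
  [-13, 0, -12, 6]
  [-4, -2, 0, -4]
  [-9, -∞, -5, 0]
D(2):
  [0, -∞, 1, -∞]
  [-13, 0, -12, 6]
  [-4, -2, 0, 4]
  [-9, -∞, -5, 0]
D(3):
  [0, -1, 1, 5]
  [-13, 0, -12, 6]
  [-4, -2, 0, 4]
  [-9, -7, -5, 0]
D(4):
  [0, -1, 1, 5]
  [-3, 0, 1, 6]
  [-4, -2, 0, 4]
  [-9, -7, -5, 0]
Answer: A*[3][2] = -5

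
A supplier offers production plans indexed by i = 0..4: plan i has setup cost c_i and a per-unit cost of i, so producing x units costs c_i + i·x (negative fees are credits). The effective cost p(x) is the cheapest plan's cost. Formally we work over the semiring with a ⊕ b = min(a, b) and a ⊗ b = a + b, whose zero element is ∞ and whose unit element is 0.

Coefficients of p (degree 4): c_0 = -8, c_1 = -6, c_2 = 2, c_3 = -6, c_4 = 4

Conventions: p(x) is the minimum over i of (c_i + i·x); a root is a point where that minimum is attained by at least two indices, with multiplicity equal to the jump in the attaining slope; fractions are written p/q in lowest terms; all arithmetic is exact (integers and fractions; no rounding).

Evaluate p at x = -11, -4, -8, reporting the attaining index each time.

p(-11) = min(-8+0·(-11)=-8, -6+1·(-11)=-17, 2+2·(-11)=-20, -6+3·(-11)=-39, 4+4·(-11)=-40) = -40 (attained by i=4)
p(-4) = min(-8+0·(-4)=-8, -6+1·(-4)=-10, 2+2·(-4)=-6, -6+3·(-4)=-18, 4+4·(-4)=-12) = -18 (attained by i=3)
p(-8) = min(-8+0·(-8)=-8, -6+1·(-8)=-14, 2+2·(-8)=-14, -6+3·(-8)=-30, 4+4·(-8)=-28) = -30 (attained by i=3)
Answer: p(-11) = -40; p(-4) = -18; p(-8) = -30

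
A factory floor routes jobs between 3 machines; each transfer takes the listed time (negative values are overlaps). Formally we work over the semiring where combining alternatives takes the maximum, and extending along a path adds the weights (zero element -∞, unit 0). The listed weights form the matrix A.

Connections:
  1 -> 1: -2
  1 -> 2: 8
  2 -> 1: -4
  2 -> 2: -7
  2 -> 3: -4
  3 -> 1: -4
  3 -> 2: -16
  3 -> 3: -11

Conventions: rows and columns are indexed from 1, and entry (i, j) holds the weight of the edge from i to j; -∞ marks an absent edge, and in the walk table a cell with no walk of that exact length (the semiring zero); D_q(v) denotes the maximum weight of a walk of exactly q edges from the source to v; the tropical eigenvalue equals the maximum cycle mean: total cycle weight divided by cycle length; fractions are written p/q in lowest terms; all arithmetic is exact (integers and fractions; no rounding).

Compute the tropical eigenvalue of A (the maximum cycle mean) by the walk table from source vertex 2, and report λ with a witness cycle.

q=0: [-∞, 0, -∞]
q=1: [-4, -7, -4]
q=2: [-6, 4, -11]
q=3: [0, 2, 0]
Optimal cycle mean attained by: cycle 1->2->1, total 8 + (-4), length 2.
Answer: λ = 2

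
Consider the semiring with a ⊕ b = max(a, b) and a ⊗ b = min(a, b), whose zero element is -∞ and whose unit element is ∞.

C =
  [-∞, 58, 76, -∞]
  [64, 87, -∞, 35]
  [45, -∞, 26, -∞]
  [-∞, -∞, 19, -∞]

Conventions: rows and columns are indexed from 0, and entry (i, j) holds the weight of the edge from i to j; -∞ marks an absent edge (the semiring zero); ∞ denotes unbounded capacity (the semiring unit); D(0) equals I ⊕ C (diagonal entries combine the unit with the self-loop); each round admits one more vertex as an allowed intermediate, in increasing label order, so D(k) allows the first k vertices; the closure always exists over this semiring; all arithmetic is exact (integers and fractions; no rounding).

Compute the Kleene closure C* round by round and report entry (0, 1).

D(0):
  [∞, 58, 76, -∞]
  [64, ∞, -∞, 35]
  [45, -∞, ∞, -∞]
  [-∞, -∞, 19, ∞]
D(1):
  [∞, 58, 76, -∞]
  [64, ∞, 64, 35]
  [45, 45, ∞, -∞]
  [-∞, -∞, 19, ∞]
D(2):
  [∞, 58, 76, 35]
  [64, ∞, 64, 35]
  [45, 45, ∞, 35]
  [-∞, -∞, 19, ∞]
D(3):
  [∞, 58, 76, 35]
  [64, ∞, 64, 35]
  [45, 45, ∞, 35]
  [19, 19, 19, ∞]
D(4):
  [∞, 58, 76, 35]
  [64, ∞, 64, 35]
  [45, 45, ∞, 35]
  [19, 19, 19, ∞]
Answer: C*[0][1] = 58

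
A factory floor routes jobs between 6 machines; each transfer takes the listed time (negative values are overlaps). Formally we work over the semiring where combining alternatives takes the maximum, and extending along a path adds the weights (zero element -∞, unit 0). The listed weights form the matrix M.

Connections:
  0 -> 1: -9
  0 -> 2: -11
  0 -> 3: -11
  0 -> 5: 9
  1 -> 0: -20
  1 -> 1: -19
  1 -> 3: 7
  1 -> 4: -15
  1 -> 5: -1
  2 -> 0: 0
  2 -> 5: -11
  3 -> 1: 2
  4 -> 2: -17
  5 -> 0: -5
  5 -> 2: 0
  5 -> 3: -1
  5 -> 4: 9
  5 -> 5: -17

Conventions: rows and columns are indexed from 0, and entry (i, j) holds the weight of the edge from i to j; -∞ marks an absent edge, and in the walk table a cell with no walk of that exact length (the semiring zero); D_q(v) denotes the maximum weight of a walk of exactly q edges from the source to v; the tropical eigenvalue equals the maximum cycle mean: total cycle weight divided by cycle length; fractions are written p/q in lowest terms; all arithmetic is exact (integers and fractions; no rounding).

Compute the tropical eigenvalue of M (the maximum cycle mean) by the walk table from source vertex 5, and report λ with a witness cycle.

q=0: [-∞, -∞, -∞, -∞, -∞, 0]
q=1: [-5, -∞, 0, -1, 9, -17]
q=2: [0, 1, -8, -16, -8, 4]
q=3: [-1, -9, 4, 8, 13, 9]
q=4: [4, 10, 9, 8, 18, 8]
q=5: [9, 10, 8, 17, 17, 13]
q=6: [8, 19, 13, 17, 22, 18]
Optimal cycle mean attained by: cycle 1->3->1, total 7 + 2, length 2.
Answer: λ = 9/2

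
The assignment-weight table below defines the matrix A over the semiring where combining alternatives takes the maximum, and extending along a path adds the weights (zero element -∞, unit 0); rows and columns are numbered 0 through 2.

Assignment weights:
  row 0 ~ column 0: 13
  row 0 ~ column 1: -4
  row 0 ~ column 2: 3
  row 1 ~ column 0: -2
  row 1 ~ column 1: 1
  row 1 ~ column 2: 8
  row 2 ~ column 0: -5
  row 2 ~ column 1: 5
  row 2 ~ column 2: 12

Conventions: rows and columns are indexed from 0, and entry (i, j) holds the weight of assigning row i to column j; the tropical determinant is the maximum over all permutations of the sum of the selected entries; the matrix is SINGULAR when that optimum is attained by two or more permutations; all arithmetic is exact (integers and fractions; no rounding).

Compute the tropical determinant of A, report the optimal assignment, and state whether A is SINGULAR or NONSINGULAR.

σ = (0, 1, 2): 13 + 1 + 12 = 26
σ = (0, 2, 1): 13 + 8 + 5 = 26
σ = (1, 0, 2): (-4) + (-2) + 12 = 6
σ = (1, 2, 0): (-4) + 8 + (-5) = -1
σ = (2, 0, 1): 3 + (-2) + 5 = 6
σ = (2, 1, 0): 3 + 1 + (-5) = -1
Optimal value attained by: σ = (0, 1, 2).
Answer: det⊕(A) = 26; verdict: SINGULAR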